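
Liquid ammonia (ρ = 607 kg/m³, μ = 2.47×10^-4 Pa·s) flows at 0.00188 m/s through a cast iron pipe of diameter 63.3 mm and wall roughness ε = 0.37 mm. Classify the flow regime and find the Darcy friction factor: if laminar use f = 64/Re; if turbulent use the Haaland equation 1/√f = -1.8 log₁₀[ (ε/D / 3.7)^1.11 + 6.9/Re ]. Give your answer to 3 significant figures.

f ≈ 0.219

Re = ρVD/μ = 607·0.00188·0.0633/0.000247 = 292.5.
Re < 2300 → laminar, so f = 64/Re = 0.2188 (roughness is irrelevant in laminar flow).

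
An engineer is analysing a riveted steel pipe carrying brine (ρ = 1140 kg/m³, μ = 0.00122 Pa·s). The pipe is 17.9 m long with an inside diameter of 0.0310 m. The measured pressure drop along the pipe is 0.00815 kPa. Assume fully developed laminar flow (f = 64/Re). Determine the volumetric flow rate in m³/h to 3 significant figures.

For laminar flow, f = 64/Re with Re = ρVD/μ, so Darcy-Weisbach reduces to ΔP = 32μLV/D². Solving for V: V = ΔP·D²/(32μL) = 8.15·(0.031)²/(32·0.00122·17.9) = 0.01121 m/s.
Check: Re = ρVD/μ = 1140·0.01121·0.031/0.00122 = 324.7 < 2300, so the laminar assumption holds.
Q = V·A = 0.01121·(π/4·0.031²) = 8.459e-06 m³/s = 0.0305 m³/h.

Q ≈ 0.0305 m³/h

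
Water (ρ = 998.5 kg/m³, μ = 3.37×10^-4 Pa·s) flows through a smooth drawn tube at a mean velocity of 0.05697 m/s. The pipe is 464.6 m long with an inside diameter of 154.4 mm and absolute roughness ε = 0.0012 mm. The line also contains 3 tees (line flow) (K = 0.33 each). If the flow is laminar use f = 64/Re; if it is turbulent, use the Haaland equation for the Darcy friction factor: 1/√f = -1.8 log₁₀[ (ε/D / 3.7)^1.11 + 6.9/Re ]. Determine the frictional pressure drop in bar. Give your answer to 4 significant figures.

ΔP ≈ 0.001193 bar

Reynolds number Re = ρVD/μ = 998.5 · 0.05697 · 0.1544 / 0.000337 = 2.606e+04.
Re > 4000 → turbulent. Relative roughness ε/D = 1.2e-06/0.1544 = 7.77e-06. Haaland: 1/√f = -1.8 log₁₀[(7.77e-06/3.7)^1.11 + 6.9/2.606e+04] = -1.8 log₁₀[4.99e-07 + 0.000265] = 6.437, so f = 0.02413.
Total minor-loss coefficient ΣK = 3·0.33 = 0.99.
ΔP = [f·L/D + ΣK]·(ρV²/2) = [0.02413·464.6/0.1544 + 0.99]·(998.5·0.05697²/2) = [72.61 + 0.99]·1.62 = 119.3 Pa.
ΔP = 119.3 Pa = 0.001193 bar.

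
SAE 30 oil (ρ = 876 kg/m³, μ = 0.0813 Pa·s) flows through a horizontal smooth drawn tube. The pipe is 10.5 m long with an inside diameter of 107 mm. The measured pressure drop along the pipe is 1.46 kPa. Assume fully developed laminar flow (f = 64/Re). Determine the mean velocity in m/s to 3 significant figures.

For laminar flow, f = 64/Re with Re = ρVD/μ, so Darcy-Weisbach reduces to ΔP = 32μLV/D². Solving for V: V = ΔP·D²/(32μL) = 1460·(0.107)²/(32·0.0813·10.5) = 0.6119 m/s.
Check: Re = ρVD/μ = 876·0.6119·0.107/0.0813 = 705.5 < 2300, so the laminar assumption holds.

V ≈ 0.612 m/s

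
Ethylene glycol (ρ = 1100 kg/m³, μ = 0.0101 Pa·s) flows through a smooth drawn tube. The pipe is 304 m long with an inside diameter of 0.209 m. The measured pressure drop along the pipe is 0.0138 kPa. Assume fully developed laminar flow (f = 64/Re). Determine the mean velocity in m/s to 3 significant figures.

V ≈ 0.00614 m/s

For laminar flow, f = 64/Re with Re = ρVD/μ, so Darcy-Weisbach reduces to ΔP = 32μLV/D². Solving for V: V = ΔP·D²/(32μL) = 13.8·(0.209)²/(32·0.0101·304) = 0.006135 m/s.
Check: Re = ρVD/μ = 1100·0.006135·0.209/0.0101 = 139.7 < 2300, so the laminar assumption holds.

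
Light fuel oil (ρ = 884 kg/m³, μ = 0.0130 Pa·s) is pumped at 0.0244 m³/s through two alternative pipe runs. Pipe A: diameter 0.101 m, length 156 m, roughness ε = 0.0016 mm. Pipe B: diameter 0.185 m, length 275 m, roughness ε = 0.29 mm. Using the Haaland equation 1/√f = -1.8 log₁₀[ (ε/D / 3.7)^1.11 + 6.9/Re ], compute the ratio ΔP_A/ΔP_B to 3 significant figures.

ΔP_A/ΔP_B ≈ 9.31

Pipe A: V = Q/A = 0.0244/0.008012 = 3.045 m/s; Re = 2.092e+04; ε/D = 1.58e-05; Haaland → f = 0.02548; ΔP_A = f(L/D)(ρV²/2) = 1.614e+05 Pa.
Pipe B: V = Q/A = 0.0244/0.02688 = 0.9077 m/s; Re = 1.142e+04; ε/D = 0.00157; Haaland → f = 0.03201; ΔP_B = f(L/D)(ρV²/2) = 1.733e+04 Pa.
ΔP_A/ΔP_B = 1.614e+05/1.733e+04 = 9.31.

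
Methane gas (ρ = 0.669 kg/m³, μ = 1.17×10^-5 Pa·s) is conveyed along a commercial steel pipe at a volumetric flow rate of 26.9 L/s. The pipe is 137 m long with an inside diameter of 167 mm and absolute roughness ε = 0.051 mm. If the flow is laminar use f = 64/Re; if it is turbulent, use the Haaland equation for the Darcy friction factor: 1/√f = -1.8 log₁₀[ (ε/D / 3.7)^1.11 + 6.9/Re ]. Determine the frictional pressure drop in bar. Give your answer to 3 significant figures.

Q = 26.9 L/s = 26.9/1000 = 0.0269 m³/s.
Cross-sectional area A = πD²/4 = π(0.167)²/4 = 0.0219 m²; mean velocity V = Q/A = 0.0269/0.0219 = 1.228 m/s.
Reynolds number Re = ρVD/μ = 0.669 · 1.228 · 0.167 / 1.17e-05 = 1.173e+04.
Re > 4000 → turbulent. Relative roughness ε/D = 5.1e-05/0.167 = 0.000305. Haaland: 1/√f = -1.8 log₁₀[(0.000305/3.7)^1.11 + 6.9/1.173e+04] = -1.8 log₁₀[2.93e-05 + 0.000588] = 5.777, so f = 0.02997.
Darcy-Weisbach: ΔP = f(L/D)(ρV²/2) = 0.02997·(137/0.167)·(0.669·1.228²/2) = 0.02997·820.4·0.5045 = 12.4 Pa.
ΔP = 12.4 Pa = 1.24×10^-4 bar.

ΔP ≈ 1.24×10^-4 bar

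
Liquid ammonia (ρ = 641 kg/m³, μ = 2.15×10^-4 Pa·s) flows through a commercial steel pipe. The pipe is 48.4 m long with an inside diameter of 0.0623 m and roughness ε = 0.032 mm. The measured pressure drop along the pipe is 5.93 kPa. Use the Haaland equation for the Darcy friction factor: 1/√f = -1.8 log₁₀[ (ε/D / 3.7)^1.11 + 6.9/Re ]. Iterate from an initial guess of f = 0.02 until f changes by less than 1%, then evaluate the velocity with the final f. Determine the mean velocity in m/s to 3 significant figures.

Rearranging Darcy-Weisbach: V = √(2·ΔP·D/(f·L·ρ)). With ε/D = 3.2e-05/0.0623 = 0.000514, iterate starting from f = 0.02:
  f = 0.02 → V = √(2·5930·0.0623/(0.02·48.4·641)) = 1.091 m/s; Re = ρVD/μ = 2.027e+05; f → 0.01869
  f = 0.01869 → V = 1.129 m/s; Re = 2.097e+05; f → 0.01863
Converged (Δf/f < 1%). With the final f = 0.01863: V = √(2·5930·0.0623/(0.01863·48.4·641)) = 1.131 m/s.

V ≈ 1.13 m/s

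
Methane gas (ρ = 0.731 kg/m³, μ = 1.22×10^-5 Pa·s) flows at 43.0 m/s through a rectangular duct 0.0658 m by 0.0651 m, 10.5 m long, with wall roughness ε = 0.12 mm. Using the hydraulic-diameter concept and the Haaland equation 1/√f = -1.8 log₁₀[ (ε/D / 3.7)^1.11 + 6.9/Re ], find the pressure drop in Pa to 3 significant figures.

Hydraulic diameter D_h = 4A/P = 4·(0.0658·0.0651)/(2·(0.0658+0.0651)) = 0.01713/0.2618 = 0.06545 m.
Re = ρVD_h/μ = 0.731·43·0.06545/1.22e-05 = 1.686e+05.
ε/D_h = 0.00012/0.06545 = 0.00183; Haaland gives 1/√f = -1.8 log₁₀[0.000215+4.09e-05] = 6.467, so f = 0.02391.
ΔP = f(L/D_h)(ρV²/2) = 0.02391·10.5/0.06545·675.8 = 2593 Pa.

ΔP ≈ 2590 Pa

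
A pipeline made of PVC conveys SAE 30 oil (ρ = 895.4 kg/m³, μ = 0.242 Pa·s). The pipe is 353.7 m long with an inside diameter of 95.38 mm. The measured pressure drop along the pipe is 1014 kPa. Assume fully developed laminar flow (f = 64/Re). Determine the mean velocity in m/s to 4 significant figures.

For laminar flow, f = 64/Re with Re = ρVD/μ, so Darcy-Weisbach reduces to ΔP = 32μLV/D². Solving for V: V = ΔP·D²/(32μL) = 1.014e+06·(0.09538)²/(32·0.242·353.7) = 3.368 m/s.
Check: Re = ρVD/μ = 895.4·3.368·0.09538/0.242 = 1189 < 2300, so the laminar assumption holds.

V ≈ 3.368 m/s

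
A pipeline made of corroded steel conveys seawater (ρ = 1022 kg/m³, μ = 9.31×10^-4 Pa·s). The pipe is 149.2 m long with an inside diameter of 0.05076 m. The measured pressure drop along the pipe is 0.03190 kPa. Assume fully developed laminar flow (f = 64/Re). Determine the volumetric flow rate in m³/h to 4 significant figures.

For laminar flow, f = 64/Re with Re = ρVD/μ, so Darcy-Weisbach reduces to ΔP = 32μLV/D². Solving for V: V = ΔP·D²/(32μL) = 31.9·(0.05076)²/(32·0.000931·149.2) = 0.01849 m/s.
Check: Re = ρVD/μ = 1022·0.01849·0.05076/0.000931 = 1030 < 2300, so the laminar assumption holds.
Q = V·A = 0.01849·(π/4·0.05076²) = 3.742e-05 m³/s = 0.1347 m³/h.

Q ≈ 0.1347 m³/h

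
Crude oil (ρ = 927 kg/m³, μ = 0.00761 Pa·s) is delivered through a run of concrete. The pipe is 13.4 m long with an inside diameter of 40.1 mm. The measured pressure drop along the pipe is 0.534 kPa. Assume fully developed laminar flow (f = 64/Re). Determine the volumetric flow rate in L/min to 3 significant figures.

For laminar flow, f = 64/Re with Re = ρVD/μ, so Darcy-Weisbach reduces to ΔP = 32μLV/D². Solving for V: V = ΔP·D²/(32μL) = 534·(0.0401)²/(32·0.00761·13.4) = 0.2631 m/s.
Check: Re = ρVD/μ = 927·0.2631·0.0401/0.00761 = 1285 < 2300, so the laminar assumption holds.
Q = V·A = 0.2631·(π/4·0.0401²) = 0.0003323 m³/s = 19.9 L/min.

Q ≈ 19.9 L/min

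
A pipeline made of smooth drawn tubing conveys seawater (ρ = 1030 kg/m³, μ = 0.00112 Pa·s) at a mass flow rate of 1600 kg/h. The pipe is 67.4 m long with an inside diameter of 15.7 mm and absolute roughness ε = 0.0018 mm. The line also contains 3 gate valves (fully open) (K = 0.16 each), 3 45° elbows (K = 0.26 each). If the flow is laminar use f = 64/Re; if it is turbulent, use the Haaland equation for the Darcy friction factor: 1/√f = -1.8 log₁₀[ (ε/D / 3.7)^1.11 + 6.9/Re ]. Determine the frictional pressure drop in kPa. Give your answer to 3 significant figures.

ṁ = 1600 kg/h = 1600/3600 = 0.4444 kg/s.
A = πD²/4 = π(0.0157)²/4 = 0.0001936 m²; mean velocity V = ṁ/(ρA) = 0.4444/(1030 · 0.0001936) = 2.229 m/s.
Reynolds number Re = ρVD/μ = 1030 · 2.229 · 0.0157 / 0.00112 = 3.218e+04.
Re > 4000 → turbulent. Relative roughness ε/D = 1.8e-06/0.0157 = 0.000115. Haaland: 1/√f = -1.8 log₁₀[(0.000115/3.7)^1.11 + 6.9/3.218e+04] = -1.8 log₁₀[9.89e-06 + 0.000214] = 6.569, so f = 0.02318.
Total minor-loss coefficient ΣK = 3·0.16 + 3·0.26 = 1.26.
ΔP = [f·L/D + ΣK]·(ρV²/2) = [0.02318·67.4/0.0157 + 1.26]·(1030·2.229²/2) = [99.5 + 1.26]·2559 = 2.578e+05 Pa.
ΔP = 2.578e+05 Pa = 258 kPa.

ΔP ≈ 258 kPa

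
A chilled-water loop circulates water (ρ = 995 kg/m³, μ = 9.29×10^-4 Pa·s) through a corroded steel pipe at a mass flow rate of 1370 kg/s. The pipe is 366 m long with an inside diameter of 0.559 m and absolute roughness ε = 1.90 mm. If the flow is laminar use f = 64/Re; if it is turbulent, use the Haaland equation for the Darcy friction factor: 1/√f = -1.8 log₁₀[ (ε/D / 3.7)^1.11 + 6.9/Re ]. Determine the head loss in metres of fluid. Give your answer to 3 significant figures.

h_f ≈ 28.6 m

A = πD²/4 = π(0.559)²/4 = 0.2454 m²; mean velocity V = ṁ/(ρA) = 1370/(995 · 0.2454) = 5.61 m/s.
Reynolds number Re = ρVD/μ = 995 · 5.61 · 0.559 / 0.000929 = 3.359e+06.
Re > 4000 → turbulent. Relative roughness ε/D = 0.0019/0.559 = 0.0034. Haaland: 1/√f = -1.8 log₁₀[(0.0034/3.7)^1.11 + 6.9/3.359e+06] = -1.8 log₁₀[0.000426 + 2.05e-06] = 6.064, so f = 0.0272.
Darcy-Weisbach: ΔP = f(L/D)(ρV²/2) = 0.0272·(366/0.559)·(995·5.61²/2) = 0.0272·654.7·1.566e+04 = 2.788e+05 Pa.
Head loss h_f = ΔP/(ρg) = 2.788e+05/(995·9.81) = 28.6 m.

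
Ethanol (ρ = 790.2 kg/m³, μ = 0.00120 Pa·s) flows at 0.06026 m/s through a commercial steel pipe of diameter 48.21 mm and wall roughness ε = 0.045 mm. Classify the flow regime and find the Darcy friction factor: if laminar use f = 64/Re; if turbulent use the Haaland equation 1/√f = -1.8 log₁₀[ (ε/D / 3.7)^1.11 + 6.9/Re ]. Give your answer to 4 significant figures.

f ≈ 0.03345

Re = ρVD/μ = 790.2·0.06026·0.04821/0.0012 = 1913.
Re < 2300 → laminar, so f = 64/Re = 0.03345 (roughness is irrelevant in laminar flow).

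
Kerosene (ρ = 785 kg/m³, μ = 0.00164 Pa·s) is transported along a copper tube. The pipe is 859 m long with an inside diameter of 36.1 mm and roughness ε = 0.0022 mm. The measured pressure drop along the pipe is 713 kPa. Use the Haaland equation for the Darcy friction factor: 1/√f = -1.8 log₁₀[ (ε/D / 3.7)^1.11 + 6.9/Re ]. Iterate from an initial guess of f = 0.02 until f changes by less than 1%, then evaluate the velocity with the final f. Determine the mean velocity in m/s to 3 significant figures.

V ≈ 1.81 m/s

Rearranging Darcy-Weisbach: V = √(2·ΔP·D/(f·L·ρ)). With ε/D = 2.2e-06/0.0361 = 6.09e-05, iterate starting from f = 0.02:
  f = 0.02 → V = √(2·7.13e+05·0.0361/(0.02·859·785)) = 1.954 m/s; Re = ρVD/μ = 3.376e+04; f → 0.0228
  f = 0.0228 → V = 1.83 m/s; Re = 3.162e+04; f → 0.02315
  f = 0.02315 → V = 1.816 m/s; Re = 3.138e+04; f → 0.02319
Converged (Δf/f < 1%). With the final f = 0.02319: V = √(2·7.13e+05·0.0361/(0.02319·859·785)) = 1.814 m/s.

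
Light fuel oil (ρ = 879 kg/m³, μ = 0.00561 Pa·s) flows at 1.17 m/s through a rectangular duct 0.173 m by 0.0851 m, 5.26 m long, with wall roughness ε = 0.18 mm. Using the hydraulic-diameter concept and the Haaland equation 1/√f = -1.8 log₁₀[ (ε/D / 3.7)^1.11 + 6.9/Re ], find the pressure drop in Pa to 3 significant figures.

Hydraulic diameter D_h = 4A/P = 4·(0.173·0.0851)/(2·(0.173+0.0851)) = 0.05889/0.5162 = 0.1141 m.
Re = ρVD_h/μ = 879·1.17·0.1141/0.00561 = 2.091e+04.
ε/D_h = 0.00018/0.1141 = 0.00158; Haaland gives 1/√f = -1.8 log₁₀[0.000182+0.00033] = 5.924, so f = 0.02849.
ΔP = f(L/D_h)(ρV²/2) = 0.02849·5.26/0.1141·601.6 = 790.4 Pa.

ΔP ≈ 790 Pa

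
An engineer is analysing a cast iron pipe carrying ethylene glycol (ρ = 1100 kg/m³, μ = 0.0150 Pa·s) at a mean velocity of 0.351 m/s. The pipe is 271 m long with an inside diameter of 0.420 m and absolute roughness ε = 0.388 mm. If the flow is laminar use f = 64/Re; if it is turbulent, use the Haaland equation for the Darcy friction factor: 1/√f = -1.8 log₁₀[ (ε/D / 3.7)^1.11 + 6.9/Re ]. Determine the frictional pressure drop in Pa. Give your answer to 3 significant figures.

Reynolds number Re = ρVD/μ = 1100 · 0.351 · 0.42 / 0.015 = 1.081e+04.
Re > 4000 → turbulent. Relative roughness ε/D = 0.000388/0.42 = 0.000924. Haaland: 1/√f = -1.8 log₁₀[(0.000924/3.7)^1.11 + 6.9/1.081e+04] = -1.8 log₁₀[0.0001 + 0.000638] = 5.637, so f = 0.03147.
Darcy-Weisbach: ΔP = f(L/D)(ρV²/2) = 0.03147·(271/0.42)·(1100·0.351²/2) = 0.03147·645.2·67.76 = 1376 Pa.

ΔP ≈ 1380 Pa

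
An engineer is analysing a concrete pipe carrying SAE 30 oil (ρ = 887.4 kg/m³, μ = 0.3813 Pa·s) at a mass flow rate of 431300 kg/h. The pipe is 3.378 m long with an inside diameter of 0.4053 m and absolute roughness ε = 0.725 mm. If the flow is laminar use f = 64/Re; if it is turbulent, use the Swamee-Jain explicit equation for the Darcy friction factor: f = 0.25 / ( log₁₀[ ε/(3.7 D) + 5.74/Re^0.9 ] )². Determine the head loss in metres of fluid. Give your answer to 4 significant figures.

h_f ≈ 0.03016 m

ṁ = 431300 kg/h = 431300/3600 = 119.8 kg/s.
A = πD²/4 = π(0.4053)²/4 = 0.129 m²; mean velocity V = ṁ/(ρA) = 119.8/(887.4 · 0.129) = 1.046 m/s.
Reynolds number Re = ρVD/μ = 887.4 · 1.046 · 0.4053 / 0.381 = 987.1.
Re < 2300 → laminar flow, so f = 64/Re = 64/987.1 = 0.06484 (the turbulent correlation is not needed).
Darcy-Weisbach: ΔP = f(L/D)(ρV²/2) = 0.06484·(3.378/0.4053)·(887.4·1.046²/2) = 0.06484·8.335·485.9 = 262.6 Pa.
Head loss h_f = ΔP/(ρg) = 262.6/(887.4·9.81) = 0.03016 m.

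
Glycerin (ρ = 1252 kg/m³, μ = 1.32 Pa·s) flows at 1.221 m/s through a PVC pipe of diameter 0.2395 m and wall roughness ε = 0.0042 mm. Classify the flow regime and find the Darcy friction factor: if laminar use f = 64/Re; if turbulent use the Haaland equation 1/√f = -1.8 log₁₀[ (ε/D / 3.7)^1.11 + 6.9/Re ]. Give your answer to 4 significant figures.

f ≈ 0.2307

Re = ρVD/μ = 1252·1.221·0.2395/1.32 = 277.4.
Re < 2300 → laminar, so f = 64/Re = 0.2307 (roughness is irrelevant in laminar flow).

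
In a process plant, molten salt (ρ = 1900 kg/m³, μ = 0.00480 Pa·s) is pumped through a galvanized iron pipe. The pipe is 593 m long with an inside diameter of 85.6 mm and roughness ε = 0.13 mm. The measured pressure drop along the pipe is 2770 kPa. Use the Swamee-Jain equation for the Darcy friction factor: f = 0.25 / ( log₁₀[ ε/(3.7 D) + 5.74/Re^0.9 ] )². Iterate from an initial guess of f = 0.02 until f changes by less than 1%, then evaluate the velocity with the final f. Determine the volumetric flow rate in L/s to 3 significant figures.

Rearranging Darcy-Weisbach: V = √(2·ΔP·D/(f·L·ρ)). With ε/D = 0.00013/0.0856 = 0.00152, iterate starting from f = 0.02:
  f = 0.02 → V = √(2·2.77e+06·0.0856/(0.02·593·1900)) = 4.587 m/s; Re = ρVD/μ = 1.554e+05; f → 0.02333
  f = 0.02333 → V = 4.248 m/s; Re = 1.439e+05; f → 0.02343
Converged (Δf/f < 1%). With the final f = 0.02343: V = √(2·2.77e+06·0.0856/(0.02343·593·1900)) = 4.239 m/s.
Q = V·A = 4.239·(π/4·0.0856²) = 0.02439 m³/s = 24.4 L/s.

Q ≈ 24.4 L/s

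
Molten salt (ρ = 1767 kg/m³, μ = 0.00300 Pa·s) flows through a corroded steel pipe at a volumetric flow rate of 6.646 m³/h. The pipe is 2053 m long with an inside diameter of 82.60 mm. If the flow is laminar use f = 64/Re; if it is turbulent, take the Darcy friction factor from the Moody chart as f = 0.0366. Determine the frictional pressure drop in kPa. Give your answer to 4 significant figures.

Q = 6.646 m³/h = 6.646/3600 = 0.001846 m³/s.
Cross-sectional area A = πD²/4 = π(0.0826)²/4 = 0.005359 m²; mean velocity V = Q/A = 0.001846/0.005359 = 0.3445 m/s.
Reynolds number Re = ρVD/μ = 1767 · 0.3445 · 0.0826 / 0.003 = 1.676e+04.
Re > 4000 → turbulent; use the Moody-chart value f = 0.0366.
Darcy-Weisbach: ΔP = f(L/D)(ρV²/2) = 0.0366·(2053/0.0826)·(1767·0.3445²/2) = 0.0366·2.485e+04·104.9 = 9.539e+04 Pa.
ΔP = 9.539e+04 Pa = 95.39 kPa.

ΔP ≈ 95.39 kPa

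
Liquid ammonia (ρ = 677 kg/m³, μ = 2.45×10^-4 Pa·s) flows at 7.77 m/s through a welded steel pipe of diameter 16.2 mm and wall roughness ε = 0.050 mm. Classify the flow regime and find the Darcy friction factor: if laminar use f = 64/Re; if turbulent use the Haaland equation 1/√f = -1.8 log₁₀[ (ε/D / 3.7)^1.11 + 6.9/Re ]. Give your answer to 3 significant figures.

f ≈ 0.0268

Re = ρVD/μ = 677·7.77·0.0162/0.000245 = 3.478e+05.
Re > 4000 → turbulent. ε/D = 5e-05/0.0162 = 0.00309; Haaland: 1/√f = -1.8 log₁₀[0.000382 + 1.98e-05] = 6.112, so f = 0.02677.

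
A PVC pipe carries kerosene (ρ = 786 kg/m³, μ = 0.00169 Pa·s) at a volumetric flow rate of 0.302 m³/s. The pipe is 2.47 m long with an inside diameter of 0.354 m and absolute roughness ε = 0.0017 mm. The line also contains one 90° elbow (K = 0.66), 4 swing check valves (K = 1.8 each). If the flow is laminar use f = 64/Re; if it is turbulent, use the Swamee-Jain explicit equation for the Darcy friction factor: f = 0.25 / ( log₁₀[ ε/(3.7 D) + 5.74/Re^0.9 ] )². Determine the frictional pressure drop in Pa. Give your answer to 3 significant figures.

Cross-sectional area A = πD²/4 = π(0.354)²/4 = 0.09842 m²; mean velocity V = Q/A = 0.302/0.09842 = 3.068 m/s.
Reynolds number Re = ρVD/μ = 786 · 3.068 · 0.354 / 0.00169 = 5.052e+05.
Re > 4000 → turbulent. Relative roughness ε/D = 1.7e-06/0.354 = 4.8e-06. Swamee-Jain: f = 0.25/(log₁₀[4.8e-06/3.7 + 5.74/5.052e+05^0.9])² = 0.25/(log₁₀[1.3e-06 + 4.22e-05])² = 0.25/(-4.361)² = 0.01314.
Total minor-loss coefficient ΣK = 1·0.66 + 4·1.8 = 7.86.
ΔP = [f·L/D + ΣK]·(ρV²/2) = [0.01314·2.47/0.354 + 7.86]·(786·3.068²/2) = [0.09172 + 7.86]·3700 = 2.942e+04 Pa.

ΔP ≈ 29400 Pa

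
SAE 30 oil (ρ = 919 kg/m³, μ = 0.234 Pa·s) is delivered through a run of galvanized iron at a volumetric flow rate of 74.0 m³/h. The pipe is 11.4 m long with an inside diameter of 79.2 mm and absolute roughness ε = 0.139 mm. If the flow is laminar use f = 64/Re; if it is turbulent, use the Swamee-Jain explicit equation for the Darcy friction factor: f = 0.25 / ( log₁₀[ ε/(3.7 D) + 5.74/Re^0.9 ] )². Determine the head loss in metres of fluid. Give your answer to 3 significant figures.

Q = 74.0 m³/h = 74.0/3600 = 0.02056 m³/s.
Cross-sectional area A = πD²/4 = π(0.0792)²/4 = 0.004927 m²; mean velocity V = Q/A = 0.02056/0.004927 = 4.172 m/s.
Reynolds number Re = ρVD/μ = 919 · 4.172 · 0.0792 / 0.234 = 1298.
Re < 2300 → laminar flow, so f = 64/Re = 64/1298 = 0.04931 (the turbulent correlation is not needed).
Darcy-Weisbach: ΔP = f(L/D)(ρV²/2) = 0.04931·(11.4/0.0792)·(919·4.172²/2) = 0.04931·143.9·8000 = 5.678e+04 Pa.
Head loss h_f = ΔP/(ρg) = 5.678e+04/(919·9.81) = 6.30 m.

h_f ≈ 6.30 m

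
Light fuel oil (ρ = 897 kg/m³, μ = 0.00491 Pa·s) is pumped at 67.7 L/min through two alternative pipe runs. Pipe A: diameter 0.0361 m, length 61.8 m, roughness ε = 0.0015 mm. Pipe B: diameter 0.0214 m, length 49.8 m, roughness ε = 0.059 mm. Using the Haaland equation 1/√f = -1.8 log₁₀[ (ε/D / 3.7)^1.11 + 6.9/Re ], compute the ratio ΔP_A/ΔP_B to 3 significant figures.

ΔP_A/ΔP_B ≈ 0.0923

Pipe A: V = Q/A = 0.001128/0.001024 = 1.102 m/s; Re = 7270; ε/D = 4.16e-05; Haaland → f = 0.03381; ΔP_A = f(L/D)(ρV²/2) = 3.155e+04 Pa.
Pipe B: V = Q/A = 0.001128/0.0003597 = 3.137 m/s; Re = 1.226e+04; ε/D = 0.00276; Haaland → f = 0.03327; ΔP_B = f(L/D)(ρV²/2) = 3.417e+05 Pa.
ΔP_A/ΔP_B = 3.155e+04/3.417e+05 = 0.0923.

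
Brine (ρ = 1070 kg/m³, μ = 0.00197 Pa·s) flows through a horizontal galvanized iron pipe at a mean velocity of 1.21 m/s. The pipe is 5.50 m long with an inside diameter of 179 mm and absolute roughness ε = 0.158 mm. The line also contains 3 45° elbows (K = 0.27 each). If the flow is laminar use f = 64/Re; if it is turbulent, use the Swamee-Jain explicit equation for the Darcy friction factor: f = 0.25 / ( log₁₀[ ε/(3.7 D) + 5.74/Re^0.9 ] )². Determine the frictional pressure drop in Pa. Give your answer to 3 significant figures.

ΔP ≈ 1150 Pa

Reynolds number Re = ρVD/μ = 1070 · 1.21 · 0.179 / 0.00197 = 1.176e+05.
Re > 4000 → turbulent. Relative roughness ε/D = 0.000158/0.179 = 0.000883. Swamee-Jain: f = 0.25/(log₁₀[0.000883/3.7 + 5.74/1.176e+05^0.9])² = 0.25/(log₁₀[0.000239 + 0.000157])² = 0.25/(-3.403)² = 0.02159.
Total minor-loss coefficient ΣK = 3·0.27 = 0.81.
ΔP = [f·L/D + ΣK]·(ρV²/2) = [0.02159·5.5/0.179 + 0.81]·(1070·1.21²/2) = [0.6633 + 0.81]·783.3 = 1154 Pa.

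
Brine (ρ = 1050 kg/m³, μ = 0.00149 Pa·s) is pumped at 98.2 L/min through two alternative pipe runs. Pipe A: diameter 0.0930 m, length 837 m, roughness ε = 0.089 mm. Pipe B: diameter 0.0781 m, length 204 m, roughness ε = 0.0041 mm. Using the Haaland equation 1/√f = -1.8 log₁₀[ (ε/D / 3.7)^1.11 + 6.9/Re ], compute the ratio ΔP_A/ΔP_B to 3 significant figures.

Pipe A: V = Q/A = 0.001637/0.006793 = 0.2409 m/s; Re = 1.579e+04; ε/D = 0.000957; Haaland → f = 0.02892; ΔP_A = f(L/D)(ρV²/2) = 7934 Pa.
Pipe B: V = Q/A = 0.001637/0.004791 = 0.3416 m/s; Re = 1.88e+04; ε/D = 5.25e-05; Haaland → f = 0.02623; ΔP_B = f(L/D)(ρV²/2) = 4198 Pa.
ΔP_A/ΔP_B = 7934/4198 = 1.89.

ΔP_A/ΔP_B ≈ 1.89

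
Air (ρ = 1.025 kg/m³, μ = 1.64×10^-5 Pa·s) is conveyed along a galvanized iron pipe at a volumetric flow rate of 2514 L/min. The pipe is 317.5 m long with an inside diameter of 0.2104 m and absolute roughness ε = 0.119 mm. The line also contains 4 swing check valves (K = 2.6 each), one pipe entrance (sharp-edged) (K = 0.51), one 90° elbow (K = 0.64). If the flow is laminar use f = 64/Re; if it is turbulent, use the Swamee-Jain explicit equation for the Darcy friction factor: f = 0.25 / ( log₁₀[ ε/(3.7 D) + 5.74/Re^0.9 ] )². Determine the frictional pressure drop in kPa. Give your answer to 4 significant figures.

Q = 2514 L/min = 2514/60000 = 0.0419 m³/s.
Cross-sectional area A = πD²/4 = π(0.2104)²/4 = 0.03477 m²; mean velocity V = Q/A = 0.0419/0.03477 = 1.205 m/s.
Reynolds number Re = ρVD/μ = 1.025 · 1.205 · 0.2104 / 1.64e-05 = 1.585e+04.
Re > 4000 → turbulent. Relative roughness ε/D = 0.000119/0.2104 = 0.000566. Swamee-Jain: f = 0.25/(log₁₀[0.000566/3.7 + 5.74/1.585e+04^0.9])² = 0.25/(log₁₀[0.000153 + 0.000953])² = 0.25/(-2.956)² = 0.0286.
Total minor-loss coefficient ΣK = 4·2.6 + 1·0.51 + 1·0.64 = 11.6.
ΔP = [f·L/D + ΣK]·(ρV²/2) = [0.0286·317.5/0.2104 + 11.6]·(1.025·1.205²/2) = [43.16 + 11.6]·0.7443 = 40.72 Pa.
ΔP = 40.72 Pa = 0.04072 kPa.

ΔP ≈ 0.04072 kPa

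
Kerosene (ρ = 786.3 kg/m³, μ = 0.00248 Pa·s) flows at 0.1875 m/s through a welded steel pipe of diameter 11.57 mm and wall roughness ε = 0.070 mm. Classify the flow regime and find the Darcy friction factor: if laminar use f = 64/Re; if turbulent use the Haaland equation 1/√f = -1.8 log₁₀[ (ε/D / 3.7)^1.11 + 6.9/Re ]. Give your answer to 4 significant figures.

f ≈ 0.09305

Re = ρVD/μ = 786.3·0.1875·0.01157/0.00248 = 687.8.
Re < 2300 → laminar, so f = 64/Re = 0.09305 (roughness is irrelevant in laminar flow).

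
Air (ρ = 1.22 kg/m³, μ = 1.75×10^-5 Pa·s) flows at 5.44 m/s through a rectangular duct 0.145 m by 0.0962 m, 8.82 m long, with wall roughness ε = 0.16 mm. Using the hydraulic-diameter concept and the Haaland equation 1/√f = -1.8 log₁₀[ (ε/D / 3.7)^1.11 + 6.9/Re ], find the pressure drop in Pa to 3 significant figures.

Hydraulic diameter D_h = 4A/P = 4·(0.145·0.0962)/(2·(0.145+0.0962)) = 0.0558/0.4824 = 0.1157 m.
Re = ρVD_h/μ = 1.22·5.44·0.1157/1.75e-05 = 4.386e+04.
ε/D_h = 0.00016/0.1157 = 0.00138; Haaland gives 1/√f = -1.8 log₁₀[0.000157+0.000157] = 6.305, so f = 0.02516.
ΔP = f(L/D_h)(ρV²/2) = 0.02516·8.82/0.1157·18.05 = 34.63 Pa.

ΔP ≈ 34.6 Pa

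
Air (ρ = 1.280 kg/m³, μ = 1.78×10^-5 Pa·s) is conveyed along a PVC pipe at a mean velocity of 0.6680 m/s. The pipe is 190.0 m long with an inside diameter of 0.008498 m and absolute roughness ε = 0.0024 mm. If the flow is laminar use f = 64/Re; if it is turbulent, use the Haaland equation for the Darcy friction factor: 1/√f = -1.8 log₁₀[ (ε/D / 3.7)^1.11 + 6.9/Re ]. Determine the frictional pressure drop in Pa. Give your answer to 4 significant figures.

Reynolds number Re = ρVD/μ = 1.28 · 0.668 · 0.008498 / 1.78e-05 = 408.2.
Re < 2300 → laminar flow, so f = 64/Re = 64/408.2 = 0.1568 (the turbulent correlation is not needed).
Darcy-Weisbach: ΔP = f(L/D)(ρV²/2) = 0.1568·(190/0.008498)·(1.28·0.668²/2) = 0.1568·2.236e+04·0.2856 = 1001 Pa.

ΔP ≈ 1001 Pa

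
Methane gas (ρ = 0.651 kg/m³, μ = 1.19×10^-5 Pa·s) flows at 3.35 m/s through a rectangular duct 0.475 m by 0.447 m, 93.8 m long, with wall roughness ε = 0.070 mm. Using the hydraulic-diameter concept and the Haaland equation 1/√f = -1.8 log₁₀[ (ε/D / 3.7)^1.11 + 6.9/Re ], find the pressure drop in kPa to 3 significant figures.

ΔP ≈ 0.0142 kPa

Hydraulic diameter D_h = 4A/P = 4·(0.475·0.447)/(2·(0.475+0.447)) = 0.8493/1.844 = 0.4606 m.
Re = ρVD_h/μ = 0.651·3.35·0.4606/1.19e-05 = 8.441e+04.
ε/D_h = 7e-05/0.4606 = 0.000152; Haaland gives 1/√f = -1.8 log₁₀[1.35e-05+8.17e-05] = 7.238, so f = 0.01909.
ΔP = f(L/D_h)(ρV²/2) = 0.01909·93.8/0.4606·3.653 = 14.2 Pa.
ΔP = 0.0142 kPa.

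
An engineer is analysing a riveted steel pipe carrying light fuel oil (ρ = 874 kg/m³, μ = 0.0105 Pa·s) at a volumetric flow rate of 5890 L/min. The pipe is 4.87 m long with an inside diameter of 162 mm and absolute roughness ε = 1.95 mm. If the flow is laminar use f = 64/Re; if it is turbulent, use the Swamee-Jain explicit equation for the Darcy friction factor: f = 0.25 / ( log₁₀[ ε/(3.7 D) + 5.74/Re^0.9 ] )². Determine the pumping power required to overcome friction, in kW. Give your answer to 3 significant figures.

Q = 5890 L/min = 5890/60000 = 0.09817 m³/s.
Cross-sectional area A = πD²/4 = π(0.162)²/4 = 0.02061 m²; mean velocity V = Q/A = 0.09817/0.02061 = 4.763 m/s.
Reynolds number Re = ρVD/μ = 874 · 4.763 · 0.162 / 0.0105 = 6.422e+04.
Re > 4000 → turbulent. Relative roughness ε/D = 0.00195/0.162 = 0.012. Swamee-Jain: f = 0.25/(log₁₀[0.012/3.7 + 5.74/6.422e+04^0.9])² = 0.25/(log₁₀[0.00325 + 0.00027])² = 0.25/(-2.453)² = 0.04155.
Darcy-Weisbach: ΔP = f(L/D)(ρV²/2) = 0.04155·(4.87/0.162)·(874·4.763²/2) = 0.04155·30.06·9912 = 1.238e+04 Pa.
Pumping power P = QΔP = 0.09817·1.238e+04 = 1215 W = 1.22 kW.

P ≈ 1.22 kW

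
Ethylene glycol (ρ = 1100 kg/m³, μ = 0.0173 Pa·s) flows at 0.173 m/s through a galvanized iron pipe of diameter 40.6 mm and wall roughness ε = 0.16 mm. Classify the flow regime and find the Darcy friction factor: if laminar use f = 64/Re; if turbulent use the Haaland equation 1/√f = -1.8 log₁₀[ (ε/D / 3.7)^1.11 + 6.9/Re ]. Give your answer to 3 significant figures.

Re = ρVD/μ = 1100·0.173·0.0406/0.0173 = 446.6.
Re < 2300 → laminar, so f = 64/Re = 0.1433 (roughness is irrelevant in laminar flow).

f ≈ 0.143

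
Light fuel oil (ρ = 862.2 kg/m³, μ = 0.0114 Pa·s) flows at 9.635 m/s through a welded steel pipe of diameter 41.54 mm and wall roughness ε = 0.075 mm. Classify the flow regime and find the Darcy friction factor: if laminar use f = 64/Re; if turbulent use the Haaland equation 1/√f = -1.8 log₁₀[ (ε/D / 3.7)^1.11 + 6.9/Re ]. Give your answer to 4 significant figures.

Re = ρVD/μ = 862.2·9.635·0.04154/0.0114 = 3.027e+04.
Re > 4000 → turbulent. ε/D = 7.5e-05/0.04154 = 0.00181; Haaland: 1/√f = -1.8 log₁₀[0.000211 + 0.000228] = 6.044, so f = 0.02738.

f ≈ 0.02738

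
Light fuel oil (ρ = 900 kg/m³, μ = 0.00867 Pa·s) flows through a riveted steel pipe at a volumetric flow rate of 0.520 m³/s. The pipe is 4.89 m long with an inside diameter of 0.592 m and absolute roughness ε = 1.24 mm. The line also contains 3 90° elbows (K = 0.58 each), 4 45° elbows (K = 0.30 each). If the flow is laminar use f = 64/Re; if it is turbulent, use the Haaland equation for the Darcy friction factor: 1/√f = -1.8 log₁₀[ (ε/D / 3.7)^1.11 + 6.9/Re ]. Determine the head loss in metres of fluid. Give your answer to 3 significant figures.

Cross-sectional area A = πD²/4 = π(0.592)²/4 = 0.2753 m²; mean velocity V = Q/A = 0.52/0.2753 = 1.889 m/s.
Reynolds number Re = ρVD/μ = 900 · 1.889 · 0.592 / 0.00867 = 1.161e+05.
Re > 4000 → turbulent. Relative roughness ε/D = 0.00124/0.592 = 0.00209. Haaland: 1/√f = -1.8 log₁₀[(0.00209/3.7)^1.11 + 6.9/1.161e+05] = -1.8 log₁₀[0.000249 + 5.94e-05] = 6.32, so f = 0.02503.
Total minor-loss coefficient ΣK = 3·0.58 + 4·0.3 = 2.94.
ΔP = [f·L/D + ΣK]·(ρV²/2) = [0.02503·4.89/0.592 + 2.94]·(900·1.889²/2) = [0.2068 + 2.94]·1606 = 5054 Pa.
Head loss h_f = ΔP/(ρg) = 5054/(900·9.81) = 0.572 m.

h_f ≈ 0.572 m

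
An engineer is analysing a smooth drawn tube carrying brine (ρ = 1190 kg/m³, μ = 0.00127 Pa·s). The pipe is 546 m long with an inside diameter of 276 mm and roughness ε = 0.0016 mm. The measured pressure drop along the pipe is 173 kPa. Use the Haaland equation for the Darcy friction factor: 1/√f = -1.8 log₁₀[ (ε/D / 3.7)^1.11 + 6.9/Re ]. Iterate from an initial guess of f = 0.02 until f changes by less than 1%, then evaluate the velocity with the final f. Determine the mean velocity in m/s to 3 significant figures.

V ≈ 3.52 m/s

Rearranging Darcy-Weisbach: V = √(2·ΔP·D/(f·L·ρ)). With ε/D = 1.6e-06/0.276 = 5.8e-06, iterate starting from f = 0.02:
  f = 0.02 → V = √(2·1.73e+05·0.276/(0.02·546·1190)) = 2.711 m/s; Re = ρVD/μ = 7.011e+05; f → 0.01239
  f = 0.01239 → V = 3.444 m/s; Re = 8.908e+05; f → 0.01191
  f = 0.01191 → V = 3.513 m/s; Re = 9.086e+05; f → 0.01187
Converged (Δf/f < 1%). With the final f = 0.01187: V = √(2·1.73e+05·0.276/(0.01187·546·1190)) = 3.519 m/s.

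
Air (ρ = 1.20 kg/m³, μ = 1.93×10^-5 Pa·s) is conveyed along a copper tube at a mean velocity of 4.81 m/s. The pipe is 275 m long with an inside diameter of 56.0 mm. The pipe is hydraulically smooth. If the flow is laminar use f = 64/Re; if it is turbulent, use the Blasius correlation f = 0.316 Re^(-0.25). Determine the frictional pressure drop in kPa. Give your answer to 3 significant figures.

ΔP ≈ 1.89 kPa

Reynolds number Re = ρVD/μ = 1.2 · 4.81 · 0.056 / 1.93e-05 = 1.675e+04.
Re > 4000 → turbulent. Smooth-pipe (Blasius): f = 0.316 Re^(-0.25) = 0.316/(1.675e+04)^0.25 = 0.02778.
Darcy-Weisbach: ΔP = f(L/D)(ρV²/2) = 0.02778·(275/0.056)·(1.2·4.81²/2) = 0.02778·4911·13.88 = 1894 Pa.
ΔP = 1894 Pa = 1.89 kPa.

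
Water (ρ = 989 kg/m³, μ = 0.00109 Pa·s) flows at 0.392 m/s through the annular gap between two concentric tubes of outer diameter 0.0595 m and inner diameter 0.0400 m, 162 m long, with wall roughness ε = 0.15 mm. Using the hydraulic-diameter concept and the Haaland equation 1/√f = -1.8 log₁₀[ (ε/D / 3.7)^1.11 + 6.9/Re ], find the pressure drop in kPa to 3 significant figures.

Hydraulic diameter D_h = 4A/P = D_o - D_i = 0.0595 - 0.04 = 0.0195 m.
Re = ρVD_h/μ = 989·0.392·0.0195/0.00109 = 6936.
ε/D_h = 0.00015/0.0195 = 0.00769; Haaland gives 1/√f = -1.8 log₁₀[0.00105+0.000995] = 4.839, so f = 0.0427.
ΔP = f(L/D_h)(ρV²/2) = 0.0427·162/0.0195·75.99 = 2.696e+04 Pa.
ΔP = 27.0 kPa.

ΔP ≈ 27.0 kPa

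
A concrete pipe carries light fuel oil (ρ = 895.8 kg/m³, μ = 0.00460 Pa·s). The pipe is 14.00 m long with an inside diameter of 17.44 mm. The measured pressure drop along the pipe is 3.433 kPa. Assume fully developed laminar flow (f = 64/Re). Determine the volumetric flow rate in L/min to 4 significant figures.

For laminar flow, f = 64/Re with Re = ρVD/μ, so Darcy-Weisbach reduces to ΔP = 32μLV/D². Solving for V: V = ΔP·D²/(32μL) = 3433·(0.01744)²/(32·0.0046·14) = 0.5067 m/s.
Check: Re = ρVD/μ = 895.8·0.5067·0.01744/0.0046 = 1721 < 2300, so the laminar assumption holds.
Q = V·A = 0.5067·(π/4·0.01744²) = 0.000121 m³/s = 7.262 L/min.

Q ≈ 7.262 L/min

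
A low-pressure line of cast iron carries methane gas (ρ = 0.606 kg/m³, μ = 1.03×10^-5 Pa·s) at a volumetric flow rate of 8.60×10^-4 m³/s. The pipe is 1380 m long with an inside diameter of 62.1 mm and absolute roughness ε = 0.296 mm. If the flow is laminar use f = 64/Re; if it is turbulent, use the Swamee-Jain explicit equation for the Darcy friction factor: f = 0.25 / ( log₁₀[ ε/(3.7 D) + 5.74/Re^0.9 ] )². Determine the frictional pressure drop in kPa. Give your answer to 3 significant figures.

ΔP ≈ 0.0335 kPa

Cross-sectional area A = πD²/4 = π(0.0621)²/4 = 0.003029 m²; mean velocity V = Q/A = 0.00086/0.003029 = 0.2839 m/s.
Reynolds number Re = ρVD/μ = 0.606 · 0.2839 · 0.0621 / 1.03e-05 = 1037.
Re < 2300 → laminar flow, so f = 64/Re = 64/1037 = 0.06169 (the turbulent correlation is not needed).
Darcy-Weisbach: ΔP = f(L/D)(ρV²/2) = 0.06169·(1380/0.0621)·(0.606·0.2839²/2) = 0.06169·2.222e+04·0.02443 = 33.49 Pa.
ΔP = 33.49 Pa = 0.0335 kPa.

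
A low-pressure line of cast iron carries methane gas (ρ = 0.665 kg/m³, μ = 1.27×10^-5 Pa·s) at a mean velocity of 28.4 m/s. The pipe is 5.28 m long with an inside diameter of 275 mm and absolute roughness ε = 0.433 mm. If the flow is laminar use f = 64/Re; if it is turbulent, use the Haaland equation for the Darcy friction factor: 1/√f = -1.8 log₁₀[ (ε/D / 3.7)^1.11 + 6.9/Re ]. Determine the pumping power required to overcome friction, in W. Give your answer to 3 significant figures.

P ≈ 195 W

Reynolds number Re = ρVD/μ = 0.665 · 28.4 · 0.275 / 1.27e-05 = 4.089e+05.
Re > 4000 → turbulent. Relative roughness ε/D = 0.000433/0.275 = 0.00157. Haaland: 1/√f = -1.8 log₁₀[(0.00157/3.7)^1.11 + 6.9/4.089e+05] = -1.8 log₁₀[0.000181 + 1.69e-05] = 6.666, so f = 0.02251.
Darcy-Weisbach: ΔP = f(L/D)(ρV²/2) = 0.02251·(5.28/0.275)·(0.665·28.4²/2) = 0.02251·19.2·268.2 = 115.9 Pa.
Q = V·A = 28.4·0.0594 = 1.687 m³/s.
Pumping power P = QΔP = 1.687·115.9 = 195.5 W = 195 W.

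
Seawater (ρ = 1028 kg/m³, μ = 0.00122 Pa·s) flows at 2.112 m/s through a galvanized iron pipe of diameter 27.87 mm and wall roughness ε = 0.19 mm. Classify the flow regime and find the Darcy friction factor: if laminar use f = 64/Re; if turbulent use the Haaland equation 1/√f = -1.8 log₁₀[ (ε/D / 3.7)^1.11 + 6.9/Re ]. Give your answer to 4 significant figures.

f ≈ 0.03489

Re = ρVD/μ = 1028·2.112·0.02787/0.00122 = 4.96e+04.
Re > 4000 → turbulent. ε/D = 0.00019/0.02787 = 0.00682; Haaland: 1/√f = -1.8 log₁₀[0.000922 + 0.000139] = 5.354, so f = 0.03489.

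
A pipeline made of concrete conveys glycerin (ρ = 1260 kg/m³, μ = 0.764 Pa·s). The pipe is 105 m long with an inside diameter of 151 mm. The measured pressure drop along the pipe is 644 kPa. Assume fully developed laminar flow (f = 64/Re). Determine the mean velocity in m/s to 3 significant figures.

For laminar flow, f = 64/Re with Re = ρVD/μ, so Darcy-Weisbach reduces to ΔP = 32μLV/D². Solving for V: V = ΔP·D²/(32μL) = 6.44e+05·(0.151)²/(32·0.764·105) = 5.72 m/s.
Check: Re = ρVD/μ = 1260·5.72·0.151/0.764 = 1424 < 2300, so the laminar assumption holds.

V ≈ 5.72 m/s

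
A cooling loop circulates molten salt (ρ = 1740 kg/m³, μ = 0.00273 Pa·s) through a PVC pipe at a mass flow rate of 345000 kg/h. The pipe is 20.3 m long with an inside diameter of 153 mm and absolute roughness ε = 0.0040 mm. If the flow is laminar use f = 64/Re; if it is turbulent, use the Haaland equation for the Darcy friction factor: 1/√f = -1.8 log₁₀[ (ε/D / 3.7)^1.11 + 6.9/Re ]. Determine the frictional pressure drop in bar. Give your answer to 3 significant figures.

ṁ = 345000 kg/h = 345000/3600 = 95.83 kg/s.
A = πD²/4 = π(0.153)²/4 = 0.01839 m²; mean velocity V = ṁ/(ρA) = 95.83/(1740 · 0.01839) = 2.996 m/s.
Reynolds number Re = ρVD/μ = 1740 · 2.996 · 0.153 / 0.00273 = 2.921e+05.
Re > 4000 → turbulent. Relative roughness ε/D = 4e-06/0.153 = 2.61e-05. Haaland: 1/√f = -1.8 log₁₀[(2.61e-05/3.7)^1.11 + 6.9/2.921e+05] = -1.8 log₁₀[1.92e-06 + 2.36e-05] = 8.267, so f = 0.01463.
Darcy-Weisbach: ΔP = f(L/D)(ρV²/2) = 0.01463·(20.3/0.153)·(1740·2.996²/2) = 0.01463·132.7·7807 = 1.516e+04 Pa.
ΔP = 1.516e+04 Pa = 0.152 bar.

ΔP ≈ 0.152 bar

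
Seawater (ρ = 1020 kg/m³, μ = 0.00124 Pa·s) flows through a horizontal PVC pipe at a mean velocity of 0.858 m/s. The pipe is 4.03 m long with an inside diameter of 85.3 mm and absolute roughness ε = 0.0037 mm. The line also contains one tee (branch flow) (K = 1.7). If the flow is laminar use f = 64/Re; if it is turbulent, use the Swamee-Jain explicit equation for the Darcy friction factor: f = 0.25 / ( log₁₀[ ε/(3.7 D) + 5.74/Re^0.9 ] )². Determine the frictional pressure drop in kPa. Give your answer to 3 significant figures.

ΔP ≈ 0.995 kPa

Reynolds number Re = ρVD/μ = 1020 · 0.858 · 0.0853 / 0.00124 = 6.02e+04.
Re > 4000 → turbulent. Relative roughness ε/D = 3.7e-06/0.0853 = 4.34e-05. Swamee-Jain: f = 0.25/(log₁₀[4.34e-05/3.7 + 5.74/6.02e+04^0.9])² = 0.25/(log₁₀[1.17e-05 + 0.000287])² = 0.25/(-3.525)² = 0.02012.
Total minor-loss coefficient ΣK = 1·1.7 = 1.7.
ΔP = [f·L/D + ΣK]·(ρV²/2) = [0.02012·4.03/0.0853 + 1.7]·(1020·0.858²/2) = [0.9504 + 1.7]·375.4 = 995.1 Pa.
ΔP = 995.1 Pa = 0.995 kPa.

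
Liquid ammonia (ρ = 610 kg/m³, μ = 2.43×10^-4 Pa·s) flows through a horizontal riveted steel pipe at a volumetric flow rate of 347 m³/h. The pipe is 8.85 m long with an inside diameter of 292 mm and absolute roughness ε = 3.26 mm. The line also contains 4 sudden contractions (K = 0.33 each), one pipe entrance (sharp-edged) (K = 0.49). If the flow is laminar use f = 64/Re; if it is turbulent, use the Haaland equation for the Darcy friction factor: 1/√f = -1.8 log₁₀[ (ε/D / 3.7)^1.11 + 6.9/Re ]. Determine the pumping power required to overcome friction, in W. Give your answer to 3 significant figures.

Q = 347 m³/h = 347/3600 = 0.09639 m³/s.
Cross-sectional area A = πD²/4 = π(0.292)²/4 = 0.06697 m²; mean velocity V = Q/A = 0.09639/0.06697 = 1.439 m/s.
Reynolds number Re = ρVD/μ = 610 · 1.439 · 0.292 / 0.000243 = 1.055e+06.
Re > 4000 → turbulent. Relative roughness ε/D = 0.00326/0.292 = 0.0112. Haaland: 1/√f = -1.8 log₁₀[(0.0112/3.7)^1.11 + 6.9/1.055e+06] = -1.8 log₁₀[0.00159 + 6.54e-06] = 5.032, so f = 0.03949.
Total minor-loss coefficient ΣK = 4·0.33 + 1·0.49 = 1.81.
ΔP = [f·L/D + ΣK]·(ρV²/2) = [0.03949·8.85/0.292 + 1.81]·(610·1.439²/2) = [1.197 + 1.81]·631.9 = 1900 Pa.
Pumping power P = QΔP = 0.09639·1900 = 183.1 W = 183 W.

P ≈ 183 W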